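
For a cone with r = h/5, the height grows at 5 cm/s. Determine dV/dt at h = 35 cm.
245π cm³/s

V = (1/3)π(h/5)²h = πh³/75
dV/dt = πh²/25 · 5
At h = 35: dV/dt = 245π cm³/s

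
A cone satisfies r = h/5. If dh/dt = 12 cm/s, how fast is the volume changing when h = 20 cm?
192π cm³/s

V = (1/3)π(h/5)²h = πh³/75
dV/dt = πh²/25 · 12
At h = 20: dV/dt = 192π cm³/s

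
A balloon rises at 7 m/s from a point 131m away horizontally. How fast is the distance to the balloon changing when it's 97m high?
679√26570/26570 ≈ 4.166 m/s

z² = 131² + y²
z = √(131² + 97²) = √26570
dz/dt = y/z · dy/dt = 97/√26570 · 7 = 679√26570/26570 ≈ 4.166 m/s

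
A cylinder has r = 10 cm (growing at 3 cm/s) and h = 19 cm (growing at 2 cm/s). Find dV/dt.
1340π cm³/s

V = πr²h
dV/dt = 2πrh·dr/dt + πr²·dh/dt
= 2π(10)(19)(3) + π(10)²(2)
= 1340π cm³/s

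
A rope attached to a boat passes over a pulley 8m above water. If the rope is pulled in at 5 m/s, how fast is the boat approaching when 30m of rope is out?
75√209/209 ≈ 5.188 m/s

rope² = x² + 8²
x = √(30² - 8²) = 2√209
dx/dt = (rope/x) · d(rope)/dt = (30/(2√209)) · (-5) = -75√209/209 m/s
The boat approaches at 75√209/209 ≈ 5.188 m/s.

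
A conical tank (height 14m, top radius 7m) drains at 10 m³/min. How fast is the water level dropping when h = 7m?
40/(49π) ≈ 0.2598 m/min

r/h = 7/14, so r = (1/2)h
V = (1/3)πr²h = (1/3)π((1/2)h)²h = (1/12)πh³
dV/dh = (1/4)πh²
dh/dt = (dV/dt)/(dV/dh) = -10/((1/4)π·7²) = -40/(49π) m/min
The level is dropping at 40/(49π) ≈ 0.2598 m/min.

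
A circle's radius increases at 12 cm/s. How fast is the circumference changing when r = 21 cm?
24π cm/s

C = 2πr
dC/dt = 2π · dr/dt = 2π · 12 = 24π cm/s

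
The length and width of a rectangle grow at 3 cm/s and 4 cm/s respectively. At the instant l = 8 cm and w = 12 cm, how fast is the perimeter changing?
14 cm/s

P = 2(l + w)
dP/dt = 2(dl/dt + dw/dt) = 2(3 + 4) = 14 cm/s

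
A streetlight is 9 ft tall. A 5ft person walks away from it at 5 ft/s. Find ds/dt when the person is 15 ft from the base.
25/4 ft/s

By similar triangles: 9/(x+s) = 5/s
Solving: s = 5x/4
ds/dt = 5/4 · dx/dt = 5/4 · 5 = 25/4 ft/s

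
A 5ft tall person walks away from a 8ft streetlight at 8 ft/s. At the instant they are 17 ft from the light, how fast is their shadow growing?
40/3 ft/s

By similar triangles: 8/(x+s) = 5/s
Solving: s = 5x/3
ds/dt = 5/3 · dx/dt = 5/3 · 8 = 40/3 ft/s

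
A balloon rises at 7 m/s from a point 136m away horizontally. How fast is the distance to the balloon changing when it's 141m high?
987√38377/38377 ≈ 5.038 m/s

z² = 136² + y²
z = √(136² + 141²) = √38377
dz/dt = y/z · dy/dt = 141/√38377 · 7 = 987√38377/38377 ≈ 5.038 m/s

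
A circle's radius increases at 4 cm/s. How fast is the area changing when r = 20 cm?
160π cm²/s

A = πr²
dA/dt = 2πr · dr/dt = 2π(20)(4) = 160π cm²/s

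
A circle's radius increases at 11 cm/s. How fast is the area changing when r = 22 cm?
484π cm²/s

A = πr²
dA/dt = 2πr · dr/dt = 2π(22)(11) = 484π cm²/s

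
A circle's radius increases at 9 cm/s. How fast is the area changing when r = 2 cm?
36π cm²/s

A = πr²
dA/dt = 2πr · dr/dt = 2π(2)(9) = 36π cm²/s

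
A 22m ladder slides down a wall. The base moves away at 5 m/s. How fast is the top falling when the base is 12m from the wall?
6√85/17 ≈ 3.254 m/s

x² + y² = 22²
2x·dx/dt + 2y·dy/dt = 0
dy/dt = -x/y · dx/dt = -12/(2√85) · 5 = -6√85/17 m/s
The top is descending at 6√85/17 ≈ 3.254 m/s.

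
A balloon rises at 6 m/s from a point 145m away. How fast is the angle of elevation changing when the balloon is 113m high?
0.025744 rad/s

tan(θ) = y/145
sec²(θ) · dθ/dt = (1/145) · dy/dt
dθ/dt = cos²(θ)/145 · 6 = 145/(145² + 113²) · 6
dθ/dt = 0.025744 rad/s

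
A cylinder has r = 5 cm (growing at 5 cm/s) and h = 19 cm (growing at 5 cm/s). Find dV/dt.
1075π cm³/s

V = πr²h
dV/dt = 2πrh·dr/dt + πr²·dh/dt
= 2π(5)(19)(5) + π(5)²(5)
= 1075π cm³/s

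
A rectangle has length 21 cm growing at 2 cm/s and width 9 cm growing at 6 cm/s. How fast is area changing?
144 cm²/s

A = lw
dA/dt = w·dl/dt + l·dw/dt = 9·2 + 21·6 = 144 cm²/s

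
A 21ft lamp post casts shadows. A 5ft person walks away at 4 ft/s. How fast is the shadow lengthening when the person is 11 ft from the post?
5/4 ft/s

By similar triangles: 21/(x+s) = 5/s
Solving: s = 5x/16
ds/dt = 5/16 · dx/dt = 5/16 · 4 = 5/4 ft/s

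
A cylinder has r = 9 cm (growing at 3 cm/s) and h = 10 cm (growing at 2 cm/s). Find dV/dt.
702π cm³/s

V = πr²h
dV/dt = 2πrh·dr/dt + πr²·dh/dt
= 2π(9)(10)(3) + π(9)²(2)
= 702π cm³/s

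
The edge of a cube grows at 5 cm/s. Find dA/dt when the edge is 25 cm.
1500 cm²/s

A = 6s²
dA/dt = 12s · ds/dt = 12·25·5 = 1500 cm²/s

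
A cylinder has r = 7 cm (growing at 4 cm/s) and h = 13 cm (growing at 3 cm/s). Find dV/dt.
875π cm³/s

V = πr²h
dV/dt = 2πrh·dr/dt + πr²·dh/dt
= 2π(7)(13)(4) + π(7)²(3)
= 875π cm³/s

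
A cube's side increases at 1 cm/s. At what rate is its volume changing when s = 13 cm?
507 cm³/s

V = s³
dV/dt = 3s² · ds/dt = 3·13²·1 = 507 cm³/s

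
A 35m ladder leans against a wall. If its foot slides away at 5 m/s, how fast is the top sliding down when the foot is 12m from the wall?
60√1081/1081 ≈ 1.825 m/s

x² + y² = 35²
2x·dx/dt + 2y·dy/dt = 0
dy/dt = -x/y · dx/dt = -12/√1081 · 5 = -60√1081/1081 m/s
The top is descending at 60√1081/1081 ≈ 1.825 m/s.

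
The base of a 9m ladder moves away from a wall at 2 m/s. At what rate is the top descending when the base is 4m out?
8√65/65 ≈ 0.9923 m/s

x² + y² = 9²
2x·dx/dt + 2y·dy/dt = 0
dy/dt = -x/y · dx/dt = -4/√65 · 2 = -8√65/65 m/s
The top is descending at 8√65/65 ≈ 0.9923 m/s.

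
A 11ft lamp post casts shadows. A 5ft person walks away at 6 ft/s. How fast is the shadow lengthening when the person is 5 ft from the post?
5 ft/s

By similar triangles: 11/(x+s) = 5/s
Solving: s = 5x/6
ds/dt = 5/6 · dx/dt = 5/6 · 6 = 5 ft/s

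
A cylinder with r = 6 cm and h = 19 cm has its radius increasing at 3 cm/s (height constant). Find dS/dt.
186π cm²/s

S = 2πrh + 2πr² (lateral + bases)
dS/dt = (2πh + 4πr)·dr/dt = (2π·19 + 4π·6)·3
= 186π cm²/s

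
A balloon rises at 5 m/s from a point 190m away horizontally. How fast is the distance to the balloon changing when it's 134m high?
335√13514/13514 ≈ 2.882 m/s

z² = 190² + y²
z = √(190² + 134²) = 2√13514
dz/dt = y/z · dy/dt = 134/(2√13514) · 5 = 335√13514/13514 ≈ 2.882 m/s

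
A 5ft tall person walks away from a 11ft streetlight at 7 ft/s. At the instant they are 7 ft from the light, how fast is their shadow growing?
35/6 ft/s

By similar triangles: 11/(x+s) = 5/s
Solving: s = 5x/6
ds/dt = 5/6 · dx/dt = 5/6 · 7 = 35/6 ft/s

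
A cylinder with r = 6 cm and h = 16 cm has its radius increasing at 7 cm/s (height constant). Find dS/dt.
392π cm²/s

S = 2πrh + 2πr² (lateral + bases)
dS/dt = (2πh + 4πr)·dr/dt = (2π·16 + 4π·6)·7
= 392π cm²/s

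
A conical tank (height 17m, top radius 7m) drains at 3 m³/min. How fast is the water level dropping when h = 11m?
867/(5929π) ≈ 0.04655 m/min

r/h = 7/17, so r = (7/17)h
V = (1/3)πr²h = (1/3)π((7/17)h)²h = (49/867)πh³
dV/dh = (49/289)πh²
dh/dt = (dV/dt)/(dV/dh) = -3/((49/289)π·11²) = -867/(5929π) m/min
The level is dropping at 867/(5929π) ≈ 0.04655 m/min.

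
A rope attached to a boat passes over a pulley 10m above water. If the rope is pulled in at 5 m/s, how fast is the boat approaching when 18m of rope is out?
45√14/28 ≈ 6.013 m/s

rope² = x² + 10²
x = √(18² - 10²) = 4√14
dx/dt = (rope/x) · d(rope)/dt = (18/(4√14)) · (-5) = -45√14/28 m/s
The boat approaches at 45√14/28 ≈ 6.013 m/s.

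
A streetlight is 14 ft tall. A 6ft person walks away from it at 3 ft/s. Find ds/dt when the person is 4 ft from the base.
9/4 ft/s

By similar triangles: 14/(x+s) = 6/s
Solving: s = 6x/8
ds/dt = 6/8 · dx/dt = 3/4 · 3 = 9/4 ft/s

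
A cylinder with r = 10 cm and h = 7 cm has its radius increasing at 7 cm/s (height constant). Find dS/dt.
378π cm²/s

S = 2πrh + 2πr² (lateral + bases)
dS/dt = (2πh + 4πr)·dr/dt = (2π·7 + 4π·10)·7
= 378π cm²/s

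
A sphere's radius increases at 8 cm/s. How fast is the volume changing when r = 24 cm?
18432π cm³/s

V = (4/3)πr³
dV/dt = dV/dr · dr/dt = 4πr² · 8
At r = 24: dV/dt = 18432π cm³/s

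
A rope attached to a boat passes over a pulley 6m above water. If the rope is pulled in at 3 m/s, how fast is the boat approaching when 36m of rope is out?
18√35/35 ≈ 3.043 m/s

rope² = x² + 6²
x = √(36² - 6²) = 6√35
dx/dt = (rope/x) · d(rope)/dt = (36/(6√35)) · (-3) = -18√35/35 m/s
The boat approaches at 18√35/35 ≈ 3.043 m/s.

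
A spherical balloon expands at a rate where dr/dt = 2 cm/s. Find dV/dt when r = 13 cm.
1352π cm³/s

V = (4/3)πr³
dV/dt = dV/dr · dr/dt = 4πr² · 2
At r = 13: dV/dt = 1352π cm³/s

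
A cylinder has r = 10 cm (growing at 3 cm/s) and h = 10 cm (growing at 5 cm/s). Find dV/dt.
1100π cm³/s

V = πr²h
dV/dt = 2πrh·dr/dt + πr²·dh/dt
= 2π(10)(10)(3) + π(10)²(5)
= 1100π cm³/s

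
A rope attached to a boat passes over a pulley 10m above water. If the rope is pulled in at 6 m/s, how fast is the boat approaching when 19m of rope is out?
38√29/29 ≈ 7.056 m/s

rope² = x² + 10²
x = √(19² - 10²) = 3√29
dx/dt = (rope/x) · d(rope)/dt = (19/(3√29)) · (-6) = -38√29/29 m/s
The boat approaches at 38√29/29 ≈ 7.056 m/s.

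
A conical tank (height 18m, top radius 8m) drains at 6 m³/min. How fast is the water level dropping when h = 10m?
243/(800π) ≈ 0.09669 m/min

r/h = 8/18, so r = (4/9)h
V = (1/3)πr²h = (1/3)π((4/9)h)²h = (16/243)πh³
dV/dh = (16/81)πh²
dh/dt = (dV/dt)/(dV/dh) = -6/((16/81)π·10²) = -243/(800π) m/min
The level is dropping at 243/(800π) ≈ 0.09669 m/min.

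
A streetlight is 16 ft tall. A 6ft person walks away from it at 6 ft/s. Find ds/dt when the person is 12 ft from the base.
18/5 ft/s

By similar triangles: 16/(x+s) = 6/s
Solving: s = 6x/10
ds/dt = 6/10 · dx/dt = 3/5 · 6 = 18/5 ft/s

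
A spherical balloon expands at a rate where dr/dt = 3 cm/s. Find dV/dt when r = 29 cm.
10092π cm³/s

V = (4/3)πr³
dV/dt = dV/dr · dr/dt = 4πr² · 3
At r = 29: dV/dt = 10092π cm³/s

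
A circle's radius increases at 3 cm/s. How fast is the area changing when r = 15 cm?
90π cm²/s

A = πr²
dA/dt = 2πr · dr/dt = 2π(15)(3) = 90π cm²/s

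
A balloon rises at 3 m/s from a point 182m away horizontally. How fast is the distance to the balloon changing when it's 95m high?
285√42149/42149 ≈ 1.388 m/s

z² = 182² + y²
z = √(182² + 95²) = √42149
dz/dt = y/z · dy/dt = 95/√42149 · 3 = 285√42149/42149 ≈ 1.388 m/s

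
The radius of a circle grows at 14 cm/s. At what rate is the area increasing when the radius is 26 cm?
728π cm²/s

A = πr²
dA/dt = 2πr · dr/dt = 2π(26)(14) = 728π cm²/s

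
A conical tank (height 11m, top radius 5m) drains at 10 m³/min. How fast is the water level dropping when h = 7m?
242/(245π) ≈ 0.3144 m/min

r/h = 5/11, so r = (5/11)h
V = (1/3)πr²h = (1/3)π((5/11)h)²h = (25/363)πh³
dV/dh = (25/121)πh²
dh/dt = (dV/dt)/(dV/dh) = -10/((25/121)π·7²) = -242/(245π) m/min
The level is dropping at 242/(245π) ≈ 0.3144 m/min.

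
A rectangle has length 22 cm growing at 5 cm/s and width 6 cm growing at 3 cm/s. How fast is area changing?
96 cm²/s

A = lw
dA/dt = w·dl/dt + l·dw/dt = 6·5 + 22·3 = 96 cm²/s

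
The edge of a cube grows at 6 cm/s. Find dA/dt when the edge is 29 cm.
2088 cm²/s

A = 6s²
dA/dt = 12s · ds/dt = 12·29·6 = 2088 cm²/s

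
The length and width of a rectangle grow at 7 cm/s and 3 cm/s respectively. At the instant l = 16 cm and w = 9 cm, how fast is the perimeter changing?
20 cm/s

P = 2(l + w)
dP/dt = 2(dl/dt + dw/dt) = 2(7 + 3) = 20 cm/s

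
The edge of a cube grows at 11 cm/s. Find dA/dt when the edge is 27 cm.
3564 cm²/s

A = 6s²
dA/dt = 12s · ds/dt = 12·27·11 = 3564 cm²/s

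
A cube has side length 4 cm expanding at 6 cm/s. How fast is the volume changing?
288 cm³/s

V = s³
dV/dt = 3s² · ds/dt = 3·4²·6 = 288 cm³/s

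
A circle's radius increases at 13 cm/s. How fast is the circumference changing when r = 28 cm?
26π cm/s

C = 2πr
dC/dt = 2π · dr/dt = 2π · 13 = 26π cm/s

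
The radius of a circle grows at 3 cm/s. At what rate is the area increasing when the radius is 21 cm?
126π cm²/s

A = πr²
dA/dt = 2πr · dr/dt = 2π(21)(3) = 126π cm²/s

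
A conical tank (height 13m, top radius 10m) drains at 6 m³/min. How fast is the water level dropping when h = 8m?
507/(3200π) ≈ 0.05043 m/min

r/h = 10/13, so r = (10/13)h
V = (1/3)πr²h = (1/3)π((10/13)h)²h = (100/507)πh³
dV/dh = (100/169)πh²
dh/dt = (dV/dt)/(dV/dh) = -6/((100/169)π·8²) = -507/(3200π) m/min
The level is dropping at 507/(3200π) ≈ 0.05043 m/min.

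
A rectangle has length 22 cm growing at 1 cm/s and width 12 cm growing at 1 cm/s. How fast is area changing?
34 cm²/s

A = lw
dA/dt = w·dl/dt + l·dw/dt = 12·1 + 22·1 = 34 cm²/s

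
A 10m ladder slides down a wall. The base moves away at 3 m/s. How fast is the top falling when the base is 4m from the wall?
2√21/7 ≈ 1.309 m/s

x² + y² = 10²
2x·dx/dt + 2y·dy/dt = 0
dy/dt = -x/y · dx/dt = -4/(2√21) · 3 = -2√21/7 m/s
The top is descending at 2√21/7 ≈ 1.309 m/s.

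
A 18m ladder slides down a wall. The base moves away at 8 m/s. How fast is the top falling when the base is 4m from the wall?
16√77/77 ≈ 1.823 m/s

x² + y² = 18²
2x·dx/dt + 2y·dy/dt = 0
dy/dt = -x/y · dx/dt = -4/(2√77) · 8 = -16√77/77 m/s
The top is descending at 16√77/77 ≈ 1.823 m/s.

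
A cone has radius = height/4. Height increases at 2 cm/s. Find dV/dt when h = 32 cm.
128π cm³/s

V = (1/3)π(h/4)²h = πh³/48
dV/dt = πh²/16 · 2
At h = 32: dV/dt = 128π cm³/s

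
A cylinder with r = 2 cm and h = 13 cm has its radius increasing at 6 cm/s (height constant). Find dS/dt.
204π cm²/s

S = 2πrh + 2πr² (lateral + bases)
dS/dt = (2πh + 4πr)·dr/dt = (2π·13 + 4π·2)·6
= 204π cm²/s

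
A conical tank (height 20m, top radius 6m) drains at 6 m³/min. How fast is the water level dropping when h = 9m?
200/(243π) ≈ 0.262 m/min

r/h = 6/20, so r = (3/10)h
V = (1/3)πr²h = (1/3)π((3/10)h)²h = (3/100)πh³
dV/dh = (9/100)πh²
dh/dt = (dV/dt)/(dV/dh) = -6/((9/100)π·9²) = -200/(243π) m/min
The level is dropping at 200/(243π) ≈ 0.262 m/min.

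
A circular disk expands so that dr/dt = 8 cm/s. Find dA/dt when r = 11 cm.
176π cm²/s

A = πr²
dA/dt = 2πr · dr/dt = 2π(11)(8) = 176π cm²/s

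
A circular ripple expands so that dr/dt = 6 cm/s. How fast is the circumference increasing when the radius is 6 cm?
12π cm/s

C = 2πr
dC/dt = 2π · dr/dt = 2π · 6 = 12π cm/s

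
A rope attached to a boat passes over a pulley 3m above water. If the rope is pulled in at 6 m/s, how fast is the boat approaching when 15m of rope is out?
5√6/2 ≈ 6.124 m/s

rope² = x² + 3²
x = √(15² - 3²) = 6√6
dx/dt = (rope/x) · d(rope)/dt = (15/(6√6)) · (-6) = -5√6/2 m/s
The boat approaches at 5√6/2 ≈ 6.124 m/s.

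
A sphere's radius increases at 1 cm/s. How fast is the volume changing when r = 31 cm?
3844π cm³/s

V = (4/3)πr³
dV/dt = dV/dr · dr/dt = 4πr² · 1
At r = 31: dV/dt = 3844π cm³/s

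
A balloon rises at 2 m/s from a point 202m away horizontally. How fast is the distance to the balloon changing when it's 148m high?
148√15677/15677 ≈ 1.182 m/s

z² = 202² + y²
z = √(202² + 148²) = 2√15677
dz/dt = y/z · dy/dt = 148/(2√15677) · 2 = 148√15677/15677 ≈ 1.182 m/s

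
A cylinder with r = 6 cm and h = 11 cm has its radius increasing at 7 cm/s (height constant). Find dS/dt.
322π cm²/s

S = 2πrh + 2πr² (lateral + bases)
dS/dt = (2πh + 4πr)·dr/dt = (2π·11 + 4π·6)·7
= 322π cm²/s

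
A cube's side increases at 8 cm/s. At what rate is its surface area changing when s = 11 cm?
1056 cm²/s

A = 6s²
dA/dt = 12s · ds/dt = 12·11·8 = 1056 cm²/s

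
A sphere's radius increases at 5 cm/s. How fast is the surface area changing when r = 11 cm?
440π cm²/s

S = 4πr²
dS/dt = dS/dr · dr/dt = 8πr · 5
At r = 11: dS/dt = 440π cm²/s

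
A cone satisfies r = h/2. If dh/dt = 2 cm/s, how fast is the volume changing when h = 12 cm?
72π cm³/s

V = (1/3)π(h/2)²h = πh³/12
dV/dt = πh²/4 · 2
At h = 12: dV/dt = 72π cm³/s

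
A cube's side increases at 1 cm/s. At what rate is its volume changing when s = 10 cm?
300 cm³/s

V = s³
dV/dt = 3s² · ds/dt = 3·10²·1 = 300 cm³/s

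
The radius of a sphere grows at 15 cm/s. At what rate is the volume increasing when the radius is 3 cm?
540π cm³/s

V = (4/3)πr³
dV/dt = dV/dr · dr/dt = 4πr² · 15
At r = 3: dV/dt = 540π cm³/s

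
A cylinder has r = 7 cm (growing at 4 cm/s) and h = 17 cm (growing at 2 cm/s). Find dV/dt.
1050π cm³/s

V = πr²h
dV/dt = 2πrh·dr/dt + πr²·dh/dt
= 2π(7)(17)(4) + π(7)²(2)
= 1050π cm³/s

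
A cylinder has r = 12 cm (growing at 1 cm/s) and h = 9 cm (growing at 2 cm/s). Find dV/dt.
504π cm³/s

V = πr²h
dV/dt = 2πrh·dr/dt + πr²·dh/dt
= 2π(12)(9)(1) + π(12)²(2)
= 504π cm³/s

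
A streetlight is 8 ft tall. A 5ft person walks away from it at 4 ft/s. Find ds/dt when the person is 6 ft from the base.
20/3 ft/s

By similar triangles: 8/(x+s) = 5/s
Solving: s = 5x/3
ds/dt = 5/3 · dx/dt = 5/3 · 4 = 20/3 ft/s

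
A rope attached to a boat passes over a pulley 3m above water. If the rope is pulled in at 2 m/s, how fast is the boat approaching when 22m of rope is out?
44√19/95 ≈ 2.019 m/s

rope² = x² + 3²
x = √(22² - 3²) = 5√19
dx/dt = (rope/x) · d(rope)/dt = (22/(5√19)) · (-2) = -44√19/95 m/s
The boat approaches at 44√19/95 ≈ 2.019 m/s.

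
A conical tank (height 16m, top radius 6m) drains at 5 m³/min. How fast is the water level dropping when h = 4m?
20/(9π) ≈ 0.7074 m/min

r/h = 6/16, so r = (3/8)h
V = (1/3)πr²h = (1/3)π((3/8)h)²h = (3/64)πh³
dV/dh = (9/64)πh²
dh/dt = (dV/dt)/(dV/dh) = -5/((9/64)π·4²) = -20/(9π) m/min
The level is dropping at 20/(9π) ≈ 0.7074 m/min.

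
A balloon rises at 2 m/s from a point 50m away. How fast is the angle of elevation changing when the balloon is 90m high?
0.009434 rad/s

tan(θ) = y/50
sec²(θ) · dθ/dt = (1/50) · dy/dt
dθ/dt = cos²(θ)/50 · 2 = 50/(50² + 90²) · 2
dθ/dt = 0.009434 rad/s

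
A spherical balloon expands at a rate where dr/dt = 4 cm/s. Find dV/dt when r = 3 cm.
144π cm³/s

V = (4/3)πr³
dV/dt = dV/dr · dr/dt = 4πr² · 4
At r = 3: dV/dt = 144π cm³/s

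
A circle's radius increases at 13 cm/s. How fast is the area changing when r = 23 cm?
598π cm²/s

A = πr²
dA/dt = 2πr · dr/dt = 2π(23)(13) = 598π cm²/s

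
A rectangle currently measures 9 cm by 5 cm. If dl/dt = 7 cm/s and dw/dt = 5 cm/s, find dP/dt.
24 cm/s

P = 2(l + w)
dP/dt = 2(dl/dt + dw/dt) = 2(7 + 5) = 24 cm/s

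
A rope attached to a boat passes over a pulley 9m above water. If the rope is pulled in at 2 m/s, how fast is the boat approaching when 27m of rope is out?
3√2/2 ≈ 2.121 m/s

rope² = x² + 9²
x = √(27² - 9²) = 18√2
dx/dt = (rope/x) · d(rope)/dt = (27/(18√2)) · (-2) = -3√2/2 m/s
The boat approaches at 3√2/2 ≈ 2.121 m/s.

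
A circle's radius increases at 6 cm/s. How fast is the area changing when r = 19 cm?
228π cm²/s

A = πr²
dA/dt = 2πr · dr/dt = 2π(19)(6) = 228π cm²/s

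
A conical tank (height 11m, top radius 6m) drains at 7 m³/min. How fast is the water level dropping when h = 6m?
847/(1296π) ≈ 0.208 m/min

r/h = 6/11, so r = (6/11)h
V = (1/3)πr²h = (1/3)π((6/11)h)²h = (12/121)πh³
dV/dh = (36/121)πh²
dh/dt = (dV/dt)/(dV/dh) = -7/((36/121)π·6²) = -847/(1296π) m/min
The level is dropping at 847/(1296π) ≈ 0.208 m/min.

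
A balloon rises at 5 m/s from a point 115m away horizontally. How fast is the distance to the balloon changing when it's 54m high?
270√16141/16141 ≈ 2.125 m/s

z² = 115² + y²
z = √(115² + 54²) = √16141
dz/dt = y/z · dy/dt = 54/√16141 · 5 = 270√16141/16141 ≈ 2.125 m/s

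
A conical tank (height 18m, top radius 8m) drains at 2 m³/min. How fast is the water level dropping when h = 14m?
81/(1568π) ≈ 0.01644 m/min

r/h = 8/18, so r = (4/9)h
V = (1/3)πr²h = (1/3)π((4/9)h)²h = (16/243)πh³
dV/dh = (16/81)πh²
dh/dt = (dV/dt)/(dV/dh) = -2/((16/81)π·14²) = -81/(1568π) m/min
The level is dropping at 81/(1568π) ≈ 0.01644 m/min.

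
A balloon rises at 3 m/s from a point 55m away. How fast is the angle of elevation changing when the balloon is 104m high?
0.011921 rad/s

tan(θ) = y/55
sec²(θ) · dθ/dt = (1/55) · dy/dt
dθ/dt = cos²(θ)/55 · 3 = 55/(55² + 104²) · 3
dθ/dt = 0.011921 rad/s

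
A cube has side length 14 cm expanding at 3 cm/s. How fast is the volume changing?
1764 cm³/s

V = s³
dV/dt = 3s² · ds/dt = 3·14²·3 = 1764 cm³/s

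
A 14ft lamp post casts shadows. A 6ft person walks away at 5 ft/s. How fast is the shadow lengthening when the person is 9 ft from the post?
15/4 ft/s

By similar triangles: 14/(x+s) = 6/s
Solving: s = 6x/8
ds/dt = 6/8 · dx/dt = 3/4 · 5 = 15/4 ft/s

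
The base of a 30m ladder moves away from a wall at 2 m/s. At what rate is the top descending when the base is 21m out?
14√51/51 ≈ 1.96 m/s

x² + y² = 30²
2x·dx/dt + 2y·dy/dt = 0
dy/dt = -x/y · dx/dt = -21/(3√51) · 2 = -14√51/51 m/s
The top is descending at 14√51/51 ≈ 1.96 m/s.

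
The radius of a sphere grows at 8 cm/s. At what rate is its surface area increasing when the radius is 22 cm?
1408π cm²/s

S = 4πr²
dS/dt = dS/dr · dr/dt = 8πr · 8
At r = 22: dS/dt = 1408π cm²/s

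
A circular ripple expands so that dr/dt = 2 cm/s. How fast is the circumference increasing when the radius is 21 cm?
4π cm/s

C = 2πr
dC/dt = 2π · dr/dt = 2π · 2 = 4π cm/s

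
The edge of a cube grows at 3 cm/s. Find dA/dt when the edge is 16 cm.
576 cm²/s

A = 6s²
dA/dt = 12s · ds/dt = 12·16·3 = 576 cm²/s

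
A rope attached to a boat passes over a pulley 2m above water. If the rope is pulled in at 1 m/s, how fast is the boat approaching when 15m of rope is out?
15√221/221 ≈ 1.009 m/s

rope² = x² + 2²
x = √(15² - 2²) = √221
dx/dt = (rope/x) · d(rope)/dt = (15/√221) · (-1) = -15√221/221 m/s
The boat approaches at 15√221/221 ≈ 1.009 m/s.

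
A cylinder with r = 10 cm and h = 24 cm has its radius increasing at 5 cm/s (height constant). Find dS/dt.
440π cm²/s

S = 2πrh + 2πr² (lateral + bases)
dS/dt = (2πh + 4πr)·dr/dt = (2π·24 + 4π·10)·5
= 440π cm²/s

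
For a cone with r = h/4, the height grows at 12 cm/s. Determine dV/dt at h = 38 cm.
1083π cm³/s

V = (1/3)π(h/4)²h = πh³/48
dV/dt = πh²/16 · 12
At h = 38: dV/dt = 1083π cm³/s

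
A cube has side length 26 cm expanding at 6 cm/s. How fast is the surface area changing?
1872 cm²/s

A = 6s²
dA/dt = 12s · ds/dt = 12·26·6 = 1872 cm²/s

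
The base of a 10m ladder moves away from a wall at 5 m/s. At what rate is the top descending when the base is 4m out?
10√21/21 ≈ 2.182 m/s

x² + y² = 10²
2x·dx/dt + 2y·dy/dt = 0
dy/dt = -x/y · dx/dt = -4/(2√21) · 5 = -10√21/21 m/s
The top is descending at 10√21/21 ≈ 2.182 m/s.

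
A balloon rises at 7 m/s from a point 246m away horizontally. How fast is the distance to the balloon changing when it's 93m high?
217√7685/7685 ≈ 2.475 m/s

z² = 246² + y²
z = √(246² + 93²) = 3√7685
dz/dt = y/z · dy/dt = 93/(3√7685) · 7 = 217√7685/7685 ≈ 2.475 m/s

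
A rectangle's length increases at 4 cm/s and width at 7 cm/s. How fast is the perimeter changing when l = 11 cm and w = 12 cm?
22 cm/s

P = 2(l + w)
dP/dt = 2(dl/dt + dw/dt) = 2(4 + 7) = 22 cm/s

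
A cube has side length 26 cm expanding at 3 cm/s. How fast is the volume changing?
6084 cm³/s

V = s³
dV/dt = 3s² · ds/dt = 3·26²·3 = 6084 cm³/s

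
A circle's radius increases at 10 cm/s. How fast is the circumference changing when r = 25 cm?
20π cm/s

C = 2πr
dC/dt = 2π · dr/dt = 2π · 10 = 20π cm/s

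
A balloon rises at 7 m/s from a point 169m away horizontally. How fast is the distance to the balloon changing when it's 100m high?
700√38561/38561 ≈ 3.565 m/s

z² = 169² + y²
z = √(169² + 100²) = √38561
dz/dt = y/z · dy/dt = 100/√38561 · 7 = 700√38561/38561 ≈ 3.565 m/s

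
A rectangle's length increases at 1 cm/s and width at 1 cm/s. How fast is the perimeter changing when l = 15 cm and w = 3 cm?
4 cm/s

P = 2(l + w)
dP/dt = 2(dl/dt + dw/dt) = 2(1 + 1) = 4 cm/s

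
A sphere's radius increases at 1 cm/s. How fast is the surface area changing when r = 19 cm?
152π cm²/s

S = 4πr²
dS/dt = dS/dr · dr/dt = 8πr · 1
At r = 19: dS/dt = 152π cm²/s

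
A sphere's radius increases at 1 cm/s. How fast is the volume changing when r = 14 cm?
784π cm³/s

V = (4/3)πr³
dV/dt = dV/dr · dr/dt = 4πr² · 1
At r = 14: dV/dt = 784π cm³/s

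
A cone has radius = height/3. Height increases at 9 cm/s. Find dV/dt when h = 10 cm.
100π cm³/s

V = (1/3)π(h/3)²h = πh³/27
dV/dt = πh²/9 · 9
At h = 10: dV/dt = 100π cm³/s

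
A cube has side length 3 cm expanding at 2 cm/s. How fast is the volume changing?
54 cm³/s

V = s³
dV/dt = 3s² · ds/dt = 3·3²·2 = 54 cm³/s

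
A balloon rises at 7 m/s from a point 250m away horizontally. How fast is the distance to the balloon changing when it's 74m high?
259√16994/16994 ≈ 1.987 m/s

z² = 250² + y²
z = √(250² + 74²) = 2√16994
dz/dt = y/z · dy/dt = 74/(2√16994) · 7 = 259√16994/16994 ≈ 1.987 m/s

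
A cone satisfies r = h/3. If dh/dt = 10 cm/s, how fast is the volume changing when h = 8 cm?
640π/9 cm³/s

V = (1/3)π(h/3)²h = πh³/27
dV/dt = πh²/9 · 10
At h = 8: dV/dt = 640π/9 cm³/s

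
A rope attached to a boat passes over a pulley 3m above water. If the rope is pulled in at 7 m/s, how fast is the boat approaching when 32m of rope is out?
32√1015/145 ≈ 7.031 m/s

rope² = x² + 3²
x = √(32² - 3²) = √1015
dx/dt = (rope/x) · d(rope)/dt = (32/√1015) · (-7) = -32√1015/145 m/s
The boat approaches at 32√1015/145 ≈ 7.031 m/s.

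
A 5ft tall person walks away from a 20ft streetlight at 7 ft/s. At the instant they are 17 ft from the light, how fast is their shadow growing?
7/3 ft/s

By similar triangles: 20/(x+s) = 5/s
Solving: s = 5x/15
ds/dt = 5/15 · dx/dt = 1/3 · 7 = 7/3 ft/s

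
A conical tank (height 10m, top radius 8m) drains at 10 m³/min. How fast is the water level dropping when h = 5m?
5/(8π) ≈ 0.1989 m/min

r/h = 8/10, so r = (4/5)h
V = (1/3)πr²h = (1/3)π((4/5)h)²h = (16/75)πh³
dV/dh = (16/25)πh²
dh/dt = (dV/dt)/(dV/dh) = -10/((16/25)π·5²) = -5/(8π) m/min
The level is dropping at 5/(8π) ≈ 0.1989 m/min.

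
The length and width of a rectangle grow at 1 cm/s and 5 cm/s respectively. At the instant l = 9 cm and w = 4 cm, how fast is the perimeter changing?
12 cm/s

P = 2(l + w)
dP/dt = 2(dl/dt + dw/dt) = 2(1 + 5) = 12 cm/s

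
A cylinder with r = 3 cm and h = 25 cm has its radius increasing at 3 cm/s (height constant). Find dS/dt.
186π cm²/s

S = 2πrh + 2πr² (lateral + bases)
dS/dt = (2πh + 4πr)·dr/dt = (2π·25 + 4π·3)·3
= 186π cm²/s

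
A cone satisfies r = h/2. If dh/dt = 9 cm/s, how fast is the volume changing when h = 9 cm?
729π/4 cm³/s

V = (1/3)π(h/2)²h = πh³/12
dV/dt = πh²/4 · 9
At h = 9: dV/dt = 729π/4 cm³/s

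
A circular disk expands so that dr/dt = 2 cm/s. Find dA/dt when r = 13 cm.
52π cm²/s

A = πr²
dA/dt = 2πr · dr/dt = 2π(13)(2) = 52π cm²/s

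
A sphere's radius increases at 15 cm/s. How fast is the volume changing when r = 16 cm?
15360π cm³/s

V = (4/3)πr³
dV/dt = dV/dr · dr/dt = 4πr² · 15
At r = 16: dV/dt = 15360π cm³/s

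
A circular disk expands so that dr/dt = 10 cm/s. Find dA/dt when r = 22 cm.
440π cm²/s

A = πr²
dA/dt = 2πr · dr/dt = 2π(22)(10) = 440π cm²/s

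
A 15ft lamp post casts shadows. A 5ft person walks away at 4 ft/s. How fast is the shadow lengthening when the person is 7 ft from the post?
2 ft/s

By similar triangles: 15/(x+s) = 5/s
Solving: s = 5x/10
ds/dt = 5/10 · dx/dt = 1/2 · 4 = 2 ft/s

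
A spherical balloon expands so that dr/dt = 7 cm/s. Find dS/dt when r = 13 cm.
728π cm²/s

S = 4πr²
dS/dt = dS/dr · dr/dt = 8πr · 7
At r = 13: dS/dt = 728π cm²/s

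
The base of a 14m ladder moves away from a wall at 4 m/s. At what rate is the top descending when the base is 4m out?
8√5/15 ≈ 1.193 m/s

x² + y² = 14²
2x·dx/dt + 2y·dy/dt = 0
dy/dt = -x/y · dx/dt = -4/(6√5) · 4 = -8√5/15 m/s
The top is descending at 8√5/15 ≈ 1.193 m/s.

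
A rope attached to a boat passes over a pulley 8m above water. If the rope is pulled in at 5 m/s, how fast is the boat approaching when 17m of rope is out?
17/3 ≈ 5.667 m/s

rope² = x² + 8²
x = √(17² - 8²) = 15
dx/dt = (rope/x) · d(rope)/dt = (17/15) · (-5) = -17/3 m/s
The boat approaches at 17/3 ≈ 5.667 m/s.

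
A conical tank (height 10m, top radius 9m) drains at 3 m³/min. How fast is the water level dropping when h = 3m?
100/(243π) ≈ 0.131 m/min

r/h = 9/10, so r = (9/10)h
V = (1/3)πr²h = (1/3)π((9/10)h)²h = (27/100)πh³
dV/dh = (81/100)πh²
dh/dt = (dV/dt)/(dV/dh) = -3/((81/100)π·3²) = -100/(243π) m/min
The level is dropping at 100/(243π) ≈ 0.131 m/min.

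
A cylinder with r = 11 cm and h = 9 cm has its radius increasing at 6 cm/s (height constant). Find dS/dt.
372π cm²/s

S = 2πrh + 2πr² (lateral + bases)
dS/dt = (2πh + 4πr)·dr/dt = (2π·9 + 4π·11)·6
= 372π cm²/s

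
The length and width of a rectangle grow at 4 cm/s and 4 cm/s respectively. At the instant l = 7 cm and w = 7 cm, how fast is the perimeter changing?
16 cm/s

P = 2(l + w)
dP/dt = 2(dl/dt + dw/dt) = 2(4 + 4) = 16 cm/s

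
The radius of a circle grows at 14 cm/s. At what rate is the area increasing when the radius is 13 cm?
364π cm²/s

A = πr²
dA/dt = 2πr · dr/dt = 2π(13)(14) = 364π cm²/s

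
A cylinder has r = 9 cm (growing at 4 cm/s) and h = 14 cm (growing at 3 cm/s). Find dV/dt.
1251π cm³/s

V = πr²h
dV/dt = 2πrh·dr/dt + πr²·dh/dt
= 2π(9)(14)(4) + π(9)²(3)
= 1251π cm³/s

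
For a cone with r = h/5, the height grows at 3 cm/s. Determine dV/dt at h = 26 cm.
2028π/25 cm³/s

V = (1/3)π(h/5)²h = πh³/75
dV/dt = πh²/25 · 3
At h = 26: dV/dt = 2028π/25 cm³/s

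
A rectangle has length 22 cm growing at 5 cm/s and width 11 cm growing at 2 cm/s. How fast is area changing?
99 cm²/s

A = lw
dA/dt = w·dl/dt + l·dw/dt = 11·5 + 22·2 = 99 cm²/s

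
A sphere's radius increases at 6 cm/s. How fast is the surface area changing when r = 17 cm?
816π cm²/s

S = 4πr²
dS/dt = dS/dr · dr/dt = 8πr · 6
At r = 17: dS/dt = 816π cm²/s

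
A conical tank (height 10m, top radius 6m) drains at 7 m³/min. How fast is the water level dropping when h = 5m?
7/(9π) ≈ 0.2476 m/min

r/h = 6/10, so r = (3/5)h
V = (1/3)πr²h = (1/3)π((3/5)h)²h = (3/25)πh³
dV/dh = (9/25)πh²
dh/dt = (dV/dt)/(dV/dh) = -7/((9/25)π·5²) = -7/(9π) m/min
The level is dropping at 7/(9π) ≈ 0.2476 m/min.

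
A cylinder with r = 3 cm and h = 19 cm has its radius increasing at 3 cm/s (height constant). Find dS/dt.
150π cm²/s

S = 2πrh + 2πr² (lateral + bases)
dS/dt = (2πh + 4πr)·dr/dt = (2π·19 + 4π·3)·3
= 150π cm²/s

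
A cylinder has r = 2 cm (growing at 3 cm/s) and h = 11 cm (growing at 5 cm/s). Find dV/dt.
152π cm³/s

V = πr²h
dV/dt = 2πrh·dr/dt + πr²·dh/dt
= 2π(2)(11)(3) + π(2)²(5)
= 152π cm³/s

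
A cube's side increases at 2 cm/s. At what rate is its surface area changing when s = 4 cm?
96 cm²/s

A = 6s²
dA/dt = 12s · ds/dt = 12·4·2 = 96 cm²/s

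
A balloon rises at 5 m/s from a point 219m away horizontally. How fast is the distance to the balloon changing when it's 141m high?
235√7538/7538 ≈ 2.707 m/s

z² = 219² + y²
z = √(219² + 141²) = 3√7538
dz/dt = y/z · dy/dt = 141/(3√7538) · 5 = 235√7538/7538 ≈ 2.707 m/s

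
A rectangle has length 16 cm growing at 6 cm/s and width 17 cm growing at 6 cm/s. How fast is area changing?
198 cm²/s

A = lw
dA/dt = w·dl/dt + l·dw/dt = 17·6 + 16·6 = 198 cm²/s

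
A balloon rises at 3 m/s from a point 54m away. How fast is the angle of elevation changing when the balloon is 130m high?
0.008175 rad/s

tan(θ) = y/54
sec²(θ) · dθ/dt = (1/54) · dy/dt
dθ/dt = cos²(θ)/54 · 3 = 54/(54² + 130²) · 3
dθ/dt = 0.008175 rad/s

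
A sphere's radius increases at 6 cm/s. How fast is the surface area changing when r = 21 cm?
1008π cm²/s

S = 4πr²
dS/dt = dS/dr · dr/dt = 8πr · 6
At r = 21: dS/dt = 1008π cm²/s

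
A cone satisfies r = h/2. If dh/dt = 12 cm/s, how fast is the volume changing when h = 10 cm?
300π cm³/s

V = (1/3)π(h/2)²h = πh³/12
dV/dt = πh²/4 · 12
At h = 10: dV/dt = 300π cm³/s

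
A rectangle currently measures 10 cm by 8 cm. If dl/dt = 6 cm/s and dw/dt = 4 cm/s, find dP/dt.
20 cm/s

P = 2(l + w)
dP/dt = 2(dl/dt + dw/dt) = 2(6 + 4) = 20 cm/s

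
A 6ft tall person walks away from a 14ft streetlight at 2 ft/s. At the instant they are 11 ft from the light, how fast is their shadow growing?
3/2 ft/s

By similar triangles: 14/(x+s) = 6/s
Solving: s = 6x/8
ds/dt = 6/8 · dx/dt = 3/4 · 2 = 3/2 ft/s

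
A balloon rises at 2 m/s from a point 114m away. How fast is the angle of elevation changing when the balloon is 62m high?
0.013539 rad/s

tan(θ) = y/114
sec²(θ) · dθ/dt = (1/114) · dy/dt
dθ/dt = cos²(θ)/114 · 2 = 114/(114² + 62²) · 2
dθ/dt = 0.013539 rad/s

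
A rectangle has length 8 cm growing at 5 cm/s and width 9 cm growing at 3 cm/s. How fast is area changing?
69 cm²/s

A = lw
dA/dt = w·dl/dt + l·dw/dt = 9·5 + 8·3 = 69 cm²/s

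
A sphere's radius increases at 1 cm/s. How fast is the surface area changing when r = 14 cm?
112π cm²/s

S = 4πr²
dS/dt = dS/dr · dr/dt = 8πr · 1
At r = 14: dS/dt = 112π cm²/s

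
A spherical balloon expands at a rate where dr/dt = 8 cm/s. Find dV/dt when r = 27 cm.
23328π cm³/s

V = (4/3)πr³
dV/dt = dV/dr · dr/dt = 4πr² · 8
At r = 27: dV/dt = 23328π cm³/s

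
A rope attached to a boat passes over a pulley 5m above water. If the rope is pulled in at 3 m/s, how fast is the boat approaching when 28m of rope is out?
28√759/253 ≈ 3.049 m/s

rope² = x² + 5²
x = √(28² - 5²) = √759
dx/dt = (rope/x) · d(rope)/dt = (28/√759) · (-3) = -28√759/253 m/s
The boat approaches at 28√759/253 ≈ 3.049 m/s.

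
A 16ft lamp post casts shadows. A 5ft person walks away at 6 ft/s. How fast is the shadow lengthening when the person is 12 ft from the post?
30/11 ft/s

By similar triangles: 16/(x+s) = 5/s
Solving: s = 5x/11
ds/dt = 5/11 · dx/dt = 5/11 · 6 = 30/11 ft/s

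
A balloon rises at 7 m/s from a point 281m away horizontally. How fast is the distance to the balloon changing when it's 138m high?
966√98005/98005 ≈ 3.086 m/s

z² = 281² + y²
z = √(281² + 138²) = √98005
dz/dt = y/z · dy/dt = 138/√98005 · 7 = 966√98005/98005 ≈ 3.086 m/s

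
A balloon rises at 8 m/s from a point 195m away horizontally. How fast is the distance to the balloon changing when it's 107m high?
428√49474/24737 ≈ 3.848 m/s

z² = 195² + y²
z = √(195² + 107²) = √49474
dz/dt = y/z · dy/dt = 107/√49474 · 8 = 428√49474/24737 ≈ 3.848 m/s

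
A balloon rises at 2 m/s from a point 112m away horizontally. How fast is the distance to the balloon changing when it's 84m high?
6/5 = 1.2 m/s

z² = 112² + y²
z = √(112² + 84²) = 140
dz/dt = y/z · dy/dt = 84/140 · 2 = 6/5 = 1.2 m/s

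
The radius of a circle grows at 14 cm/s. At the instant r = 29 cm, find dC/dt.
28π cm/s

C = 2πr
dC/dt = 2π · dr/dt = 2π · 14 = 28π cm/s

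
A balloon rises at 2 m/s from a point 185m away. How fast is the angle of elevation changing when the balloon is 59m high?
0.009813 rad/s

tan(θ) = y/185
sec²(θ) · dθ/dt = (1/185) · dy/dt
dθ/dt = cos²(θ)/185 · 2 = 185/(185² + 59²) · 2
dθ/dt = 0.009813 rad/s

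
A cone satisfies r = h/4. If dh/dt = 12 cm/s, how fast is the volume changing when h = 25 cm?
1875π/4 cm³/s

V = (1/3)π(h/4)²h = πh³/48
dV/dt = πh²/16 · 12
At h = 25: dV/dt = 1875π/4 cm³/s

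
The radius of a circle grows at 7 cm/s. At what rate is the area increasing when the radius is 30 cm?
420π cm²/s

A = πr²
dA/dt = 2πr · dr/dt = 2π(30)(7) = 420π cm²/s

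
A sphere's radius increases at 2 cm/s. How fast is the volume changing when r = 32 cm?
8192π cm³/s

V = (4/3)πr³
dV/dt = dV/dr · dr/dt = 4πr² · 2
At r = 32: dV/dt = 8192π cm³/s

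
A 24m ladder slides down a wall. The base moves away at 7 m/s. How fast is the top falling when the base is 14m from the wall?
49√95/95 ≈ 5.027 m/s

x² + y² = 24²
2x·dx/dt + 2y·dy/dt = 0
dy/dt = -x/y · dx/dt = -14/(2√95) · 7 = -49√95/95 m/s
The top is descending at 49√95/95 ≈ 5.027 m/s.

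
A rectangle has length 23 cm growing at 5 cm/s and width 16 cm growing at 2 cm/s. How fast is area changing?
126 cm²/s

A = lw
dA/dt = w·dl/dt + l·dw/dt = 16·5 + 23·2 = 126 cm²/s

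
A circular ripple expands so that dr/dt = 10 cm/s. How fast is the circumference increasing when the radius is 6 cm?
20π cm/s

C = 2πr
dC/dt = 2π · dr/dt = 2π · 10 = 20π cm/s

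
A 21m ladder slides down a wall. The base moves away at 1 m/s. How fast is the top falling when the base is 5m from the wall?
5√26/104 ≈ 0.2451 m/s

x² + y² = 21²
2x·dx/dt + 2y·dy/dt = 0
dy/dt = -x/y · dx/dt = -5/(4√26) · 1 = -5√26/104 m/s
The top is descending at 5√26/104 ≈ 0.2451 m/s.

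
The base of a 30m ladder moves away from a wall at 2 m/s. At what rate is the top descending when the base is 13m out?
26√731/731 ≈ 0.9616 m/s

x² + y² = 30²
2x·dx/dt + 2y·dy/dt = 0
dy/dt = -x/y · dx/dt = -13/√731 · 2 = -26√731/731 m/s
The top is descending at 26√731/731 ≈ 0.9616 m/s.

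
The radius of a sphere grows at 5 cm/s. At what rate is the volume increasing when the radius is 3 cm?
180π cm³/s

V = (4/3)πr³
dV/dt = dV/dr · dr/dt = 4πr² · 5
At r = 3: dV/dt = 180π cm³/s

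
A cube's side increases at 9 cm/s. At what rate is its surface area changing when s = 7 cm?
756 cm²/s

A = 6s²
dA/dt = 12s · ds/dt = 12·7·9 = 756 cm²/s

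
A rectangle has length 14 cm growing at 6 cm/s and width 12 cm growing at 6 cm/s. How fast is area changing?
156 cm²/s

A = lw
dA/dt = w·dl/dt + l·dw/dt = 12·6 + 14·6 = 156 cm²/s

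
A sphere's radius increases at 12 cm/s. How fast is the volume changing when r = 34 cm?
55488π cm³/s

V = (4/3)πr³
dV/dt = dV/dr · dr/dt = 4πr² · 12
At r = 34: dV/dt = 55488π cm³/s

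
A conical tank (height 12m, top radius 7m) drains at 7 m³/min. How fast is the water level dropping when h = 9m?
16/(63π) ≈ 0.08084 m/min

r/h = 7/12, so r = (7/12)h
V = (1/3)πr²h = (1/3)π((7/12)h)²h = (49/432)πh³
dV/dh = (49/144)πh²
dh/dt = (dV/dt)/(dV/dh) = -7/((49/144)π·9²) = -16/(63π) m/min
The level is dropping at 16/(63π) ≈ 0.08084 m/min.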